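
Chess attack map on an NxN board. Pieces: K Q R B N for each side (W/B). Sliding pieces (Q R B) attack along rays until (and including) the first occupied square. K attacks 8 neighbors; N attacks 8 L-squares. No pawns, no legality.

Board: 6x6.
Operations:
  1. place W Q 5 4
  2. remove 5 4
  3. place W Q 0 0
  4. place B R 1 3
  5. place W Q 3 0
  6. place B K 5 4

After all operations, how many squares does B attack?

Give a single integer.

Op 1: place WQ@(5,4)
Op 2: remove (5,4)
Op 3: place WQ@(0,0)
Op 4: place BR@(1,3)
Op 5: place WQ@(3,0)
Op 6: place BK@(5,4)
Per-piece attacks for B:
  BR@(1,3): attacks (1,4) (1,5) (1,2) (1,1) (1,0) (2,3) (3,3) (4,3) (5,3) (0,3)
  BK@(5,4): attacks (5,5) (5,3) (4,4) (4,5) (4,3)
Union (13 distinct): (0,3) (1,0) (1,1) (1,2) (1,4) (1,5) (2,3) (3,3) (4,3) (4,4) (4,5) (5,3) (5,5)

Answer: 13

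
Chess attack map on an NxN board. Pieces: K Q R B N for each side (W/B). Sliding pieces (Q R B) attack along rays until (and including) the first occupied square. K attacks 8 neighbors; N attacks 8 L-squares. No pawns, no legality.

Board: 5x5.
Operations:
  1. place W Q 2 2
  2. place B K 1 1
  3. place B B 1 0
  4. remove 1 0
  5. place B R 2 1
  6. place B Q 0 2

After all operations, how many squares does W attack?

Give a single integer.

Answer: 14

Derivation:
Op 1: place WQ@(2,2)
Op 2: place BK@(1,1)
Op 3: place BB@(1,0)
Op 4: remove (1,0)
Op 5: place BR@(2,1)
Op 6: place BQ@(0,2)
Per-piece attacks for W:
  WQ@(2,2): attacks (2,3) (2,4) (2,1) (3,2) (4,2) (1,2) (0,2) (3,3) (4,4) (3,1) (4,0) (1,3) (0,4) (1,1) [ray(0,-1) blocked at (2,1); ray(-1,0) blocked at (0,2); ray(-1,-1) blocked at (1,1)]
Union (14 distinct): (0,2) (0,4) (1,1) (1,2) (1,3) (2,1) (2,3) (2,4) (3,1) (3,2) (3,3) (4,0) (4,2) (4,4)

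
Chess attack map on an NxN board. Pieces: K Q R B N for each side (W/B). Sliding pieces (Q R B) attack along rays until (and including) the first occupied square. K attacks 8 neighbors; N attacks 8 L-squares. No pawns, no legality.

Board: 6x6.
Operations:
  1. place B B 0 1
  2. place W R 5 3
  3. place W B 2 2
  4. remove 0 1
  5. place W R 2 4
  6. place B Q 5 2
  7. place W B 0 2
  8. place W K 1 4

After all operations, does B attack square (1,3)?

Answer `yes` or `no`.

Op 1: place BB@(0,1)
Op 2: place WR@(5,3)
Op 3: place WB@(2,2)
Op 4: remove (0,1)
Op 5: place WR@(2,4)
Op 6: place BQ@(5,2)
Op 7: place WB@(0,2)
Op 8: place WK@(1,4)
Per-piece attacks for B:
  BQ@(5,2): attacks (5,3) (5,1) (5,0) (4,2) (3,2) (2,2) (4,3) (3,4) (2,5) (4,1) (3,0) [ray(0,1) blocked at (5,3); ray(-1,0) blocked at (2,2)]
B attacks (1,3): no

Answer: no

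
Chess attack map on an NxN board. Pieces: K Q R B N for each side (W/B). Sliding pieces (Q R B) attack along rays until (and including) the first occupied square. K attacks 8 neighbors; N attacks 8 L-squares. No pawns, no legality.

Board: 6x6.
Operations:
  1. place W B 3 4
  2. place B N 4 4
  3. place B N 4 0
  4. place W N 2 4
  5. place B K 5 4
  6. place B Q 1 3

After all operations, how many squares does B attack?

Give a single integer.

Answer: 23

Derivation:
Op 1: place WB@(3,4)
Op 2: place BN@(4,4)
Op 3: place BN@(4,0)
Op 4: place WN@(2,4)
Op 5: place BK@(5,4)
Op 6: place BQ@(1,3)
Per-piece attacks for B:
  BQ@(1,3): attacks (1,4) (1,5) (1,2) (1,1) (1,0) (2,3) (3,3) (4,3) (5,3) (0,3) (2,4) (2,2) (3,1) (4,0) (0,4) (0,2) [ray(1,1) blocked at (2,4); ray(1,-1) blocked at (4,0)]
  BN@(4,0): attacks (5,2) (3,2) (2,1)
  BN@(4,4): attacks (2,5) (5,2) (3,2) (2,3)
  BK@(5,4): attacks (5,5) (5,3) (4,4) (4,5) (4,3)
Union (23 distinct): (0,2) (0,3) (0,4) (1,0) (1,1) (1,2) (1,4) (1,5) (2,1) (2,2) (2,3) (2,4) (2,5) (3,1) (3,2) (3,3) (4,0) (4,3) (4,4) (4,5) (5,2) (5,3) (5,5)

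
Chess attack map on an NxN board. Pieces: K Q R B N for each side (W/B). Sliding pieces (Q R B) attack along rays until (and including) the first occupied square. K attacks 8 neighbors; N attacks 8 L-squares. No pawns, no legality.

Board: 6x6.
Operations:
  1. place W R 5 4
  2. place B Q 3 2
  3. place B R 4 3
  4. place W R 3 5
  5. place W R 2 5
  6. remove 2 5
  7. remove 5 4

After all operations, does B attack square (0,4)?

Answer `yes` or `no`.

Op 1: place WR@(5,4)
Op 2: place BQ@(3,2)
Op 3: place BR@(4,3)
Op 4: place WR@(3,5)
Op 5: place WR@(2,5)
Op 6: remove (2,5)
Op 7: remove (5,4)
Per-piece attacks for B:
  BQ@(3,2): attacks (3,3) (3,4) (3,5) (3,1) (3,0) (4,2) (5,2) (2,2) (1,2) (0,2) (4,3) (4,1) (5,0) (2,3) (1,4) (0,5) (2,1) (1,0) [ray(0,1) blocked at (3,5); ray(1,1) blocked at (4,3)]
  BR@(4,3): attacks (4,4) (4,5) (4,2) (4,1) (4,0) (5,3) (3,3) (2,3) (1,3) (0,3)
B attacks (0,4): no

Answer: no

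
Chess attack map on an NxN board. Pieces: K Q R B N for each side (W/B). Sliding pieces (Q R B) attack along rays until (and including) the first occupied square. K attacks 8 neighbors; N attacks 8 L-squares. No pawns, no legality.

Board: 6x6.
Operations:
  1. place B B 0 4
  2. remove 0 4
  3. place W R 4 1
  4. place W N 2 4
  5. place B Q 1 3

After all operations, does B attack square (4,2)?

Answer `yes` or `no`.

Answer: no

Derivation:
Op 1: place BB@(0,4)
Op 2: remove (0,4)
Op 3: place WR@(4,1)
Op 4: place WN@(2,4)
Op 5: place BQ@(1,3)
Per-piece attacks for B:
  BQ@(1,3): attacks (1,4) (1,5) (1,2) (1,1) (1,0) (2,3) (3,3) (4,3) (5,3) (0,3) (2,4) (2,2) (3,1) (4,0) (0,4) (0,2) [ray(1,1) blocked at (2,4)]
B attacks (4,2): no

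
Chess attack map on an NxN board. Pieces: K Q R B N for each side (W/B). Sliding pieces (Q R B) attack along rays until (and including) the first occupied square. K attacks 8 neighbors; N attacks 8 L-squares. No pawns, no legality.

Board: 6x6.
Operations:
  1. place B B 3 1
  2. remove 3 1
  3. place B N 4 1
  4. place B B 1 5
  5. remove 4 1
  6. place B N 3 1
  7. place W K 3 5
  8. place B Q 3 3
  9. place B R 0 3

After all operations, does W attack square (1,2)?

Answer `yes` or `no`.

Answer: no

Derivation:
Op 1: place BB@(3,1)
Op 2: remove (3,1)
Op 3: place BN@(4,1)
Op 4: place BB@(1,5)
Op 5: remove (4,1)
Op 6: place BN@(3,1)
Op 7: place WK@(3,5)
Op 8: place BQ@(3,3)
Op 9: place BR@(0,3)
Per-piece attacks for W:
  WK@(3,5): attacks (3,4) (4,5) (2,5) (4,4) (2,4)
W attacks (1,2): no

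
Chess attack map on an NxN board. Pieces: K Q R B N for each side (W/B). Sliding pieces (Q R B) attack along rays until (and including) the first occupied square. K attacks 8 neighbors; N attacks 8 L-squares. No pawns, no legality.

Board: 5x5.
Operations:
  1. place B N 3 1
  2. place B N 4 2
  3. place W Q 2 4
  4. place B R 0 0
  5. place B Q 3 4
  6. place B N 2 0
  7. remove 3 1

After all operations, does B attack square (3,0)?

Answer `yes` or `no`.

Answer: yes

Derivation:
Op 1: place BN@(3,1)
Op 2: place BN@(4,2)
Op 3: place WQ@(2,4)
Op 4: place BR@(0,0)
Op 5: place BQ@(3,4)
Op 6: place BN@(2,0)
Op 7: remove (3,1)
Per-piece attacks for B:
  BR@(0,0): attacks (0,1) (0,2) (0,3) (0,4) (1,0) (2,0) [ray(1,0) blocked at (2,0)]
  BN@(2,0): attacks (3,2) (4,1) (1,2) (0,1)
  BQ@(3,4): attacks (3,3) (3,2) (3,1) (3,0) (4,4) (2,4) (4,3) (2,3) (1,2) (0,1) [ray(-1,0) blocked at (2,4)]
  BN@(4,2): attacks (3,4) (2,3) (3,0) (2,1)
B attacks (3,0): yes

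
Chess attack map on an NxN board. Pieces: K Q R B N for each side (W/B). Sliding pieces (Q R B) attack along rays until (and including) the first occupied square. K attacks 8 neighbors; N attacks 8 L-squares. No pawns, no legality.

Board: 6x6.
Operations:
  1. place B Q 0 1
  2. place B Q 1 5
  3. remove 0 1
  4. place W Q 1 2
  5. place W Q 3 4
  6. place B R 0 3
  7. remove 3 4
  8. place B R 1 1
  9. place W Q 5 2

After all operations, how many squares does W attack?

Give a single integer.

Op 1: place BQ@(0,1)
Op 2: place BQ@(1,5)
Op 3: remove (0,1)
Op 4: place WQ@(1,2)
Op 5: place WQ@(3,4)
Op 6: place BR@(0,3)
Op 7: remove (3,4)
Op 8: place BR@(1,1)
Op 9: place WQ@(5,2)
Per-piece attacks for W:
  WQ@(1,2): attacks (1,3) (1,4) (1,5) (1,1) (2,2) (3,2) (4,2) (5,2) (0,2) (2,3) (3,4) (4,5) (2,1) (3,0) (0,3) (0,1) [ray(0,1) blocked at (1,5); ray(0,-1) blocked at (1,1); ray(1,0) blocked at (5,2); ray(-1,1) blocked at (0,3)]
  WQ@(5,2): attacks (5,3) (5,4) (5,5) (5,1) (5,0) (4,2) (3,2) (2,2) (1,2) (4,3) (3,4) (2,5) (4,1) (3,0) [ray(-1,0) blocked at (1,2)]
Union (25 distinct): (0,1) (0,2) (0,3) (1,1) (1,2) (1,3) (1,4) (1,5) (2,1) (2,2) (2,3) (2,5) (3,0) (3,2) (3,4) (4,1) (4,2) (4,3) (4,5) (5,0) (5,1) (5,2) (5,3) (5,4) (5,5)

Answer: 25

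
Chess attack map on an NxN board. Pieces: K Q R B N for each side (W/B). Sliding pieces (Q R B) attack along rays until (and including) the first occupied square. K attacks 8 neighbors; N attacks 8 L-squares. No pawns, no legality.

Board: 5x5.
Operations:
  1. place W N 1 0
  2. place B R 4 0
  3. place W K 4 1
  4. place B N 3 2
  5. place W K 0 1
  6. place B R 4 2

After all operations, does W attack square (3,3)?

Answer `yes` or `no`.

Op 1: place WN@(1,0)
Op 2: place BR@(4,0)
Op 3: place WK@(4,1)
Op 4: place BN@(3,2)
Op 5: place WK@(0,1)
Op 6: place BR@(4,2)
Per-piece attacks for W:
  WK@(0,1): attacks (0,2) (0,0) (1,1) (1,2) (1,0)
  WN@(1,0): attacks (2,2) (3,1) (0,2)
  WK@(4,1): attacks (4,2) (4,0) (3,1) (3,2) (3,0)
W attacks (3,3): no

Answer: no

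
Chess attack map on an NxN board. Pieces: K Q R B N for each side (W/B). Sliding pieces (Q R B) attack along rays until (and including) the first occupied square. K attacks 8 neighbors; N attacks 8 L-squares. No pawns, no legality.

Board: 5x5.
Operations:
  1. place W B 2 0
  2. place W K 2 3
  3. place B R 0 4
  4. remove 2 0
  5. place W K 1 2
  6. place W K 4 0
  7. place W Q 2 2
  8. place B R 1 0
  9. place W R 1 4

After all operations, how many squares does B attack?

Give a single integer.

Answer: 10

Derivation:
Op 1: place WB@(2,0)
Op 2: place WK@(2,3)
Op 3: place BR@(0,4)
Op 4: remove (2,0)
Op 5: place WK@(1,2)
Op 6: place WK@(4,0)
Op 7: place WQ@(2,2)
Op 8: place BR@(1,0)
Op 9: place WR@(1,4)
Per-piece attacks for B:
  BR@(0,4): attacks (0,3) (0,2) (0,1) (0,0) (1,4) [ray(1,0) blocked at (1,4)]
  BR@(1,0): attacks (1,1) (1,2) (2,0) (3,0) (4,0) (0,0) [ray(0,1) blocked at (1,2); ray(1,0) blocked at (4,0)]
Union (10 distinct): (0,0) (0,1) (0,2) (0,3) (1,1) (1,2) (1,4) (2,0) (3,0) (4,0)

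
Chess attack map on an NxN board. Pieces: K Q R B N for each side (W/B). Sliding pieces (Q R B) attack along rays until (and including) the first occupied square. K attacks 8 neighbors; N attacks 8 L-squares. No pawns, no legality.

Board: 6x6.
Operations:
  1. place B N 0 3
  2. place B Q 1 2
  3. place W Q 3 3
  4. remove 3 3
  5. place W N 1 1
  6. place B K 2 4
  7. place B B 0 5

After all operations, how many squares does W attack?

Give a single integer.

Op 1: place BN@(0,3)
Op 2: place BQ@(1,2)
Op 3: place WQ@(3,3)
Op 4: remove (3,3)
Op 5: place WN@(1,1)
Op 6: place BK@(2,4)
Op 7: place BB@(0,5)
Per-piece attacks for W:
  WN@(1,1): attacks (2,3) (3,2) (0,3) (3,0)
Union (4 distinct): (0,3) (2,3) (3,0) (3,2)

Answer: 4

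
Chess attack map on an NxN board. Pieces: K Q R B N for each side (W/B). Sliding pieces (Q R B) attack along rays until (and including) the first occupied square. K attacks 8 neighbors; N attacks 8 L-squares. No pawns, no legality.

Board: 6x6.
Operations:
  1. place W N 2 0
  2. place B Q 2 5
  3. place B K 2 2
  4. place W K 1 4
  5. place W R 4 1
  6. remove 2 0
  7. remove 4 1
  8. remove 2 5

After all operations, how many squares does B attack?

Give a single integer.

Answer: 8

Derivation:
Op 1: place WN@(2,0)
Op 2: place BQ@(2,5)
Op 3: place BK@(2,2)
Op 4: place WK@(1,4)
Op 5: place WR@(4,1)
Op 6: remove (2,0)
Op 7: remove (4,1)
Op 8: remove (2,5)
Per-piece attacks for B:
  BK@(2,2): attacks (2,3) (2,1) (3,2) (1,2) (3,3) (3,1) (1,3) (1,1)
Union (8 distinct): (1,1) (1,2) (1,3) (2,1) (2,3) (3,1) (3,2) (3,3)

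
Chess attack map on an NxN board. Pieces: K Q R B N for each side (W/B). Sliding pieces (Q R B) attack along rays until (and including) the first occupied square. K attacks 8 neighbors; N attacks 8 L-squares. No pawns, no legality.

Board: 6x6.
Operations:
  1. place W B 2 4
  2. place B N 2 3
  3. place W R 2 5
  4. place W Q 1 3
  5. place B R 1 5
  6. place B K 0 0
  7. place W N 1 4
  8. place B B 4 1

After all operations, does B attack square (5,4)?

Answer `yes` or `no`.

Op 1: place WB@(2,4)
Op 2: place BN@(2,3)
Op 3: place WR@(2,5)
Op 4: place WQ@(1,3)
Op 5: place BR@(1,5)
Op 6: place BK@(0,0)
Op 7: place WN@(1,4)
Op 8: place BB@(4,1)
Per-piece attacks for B:
  BK@(0,0): attacks (0,1) (1,0) (1,1)
  BR@(1,5): attacks (1,4) (2,5) (0,5) [ray(0,-1) blocked at (1,4); ray(1,0) blocked at (2,5)]
  BN@(2,3): attacks (3,5) (4,4) (1,5) (0,4) (3,1) (4,2) (1,1) (0,2)
  BB@(4,1): attacks (5,2) (5,0) (3,2) (2,3) (3,0) [ray(-1,1) blocked at (2,3)]
B attacks (5,4): no

Answer: no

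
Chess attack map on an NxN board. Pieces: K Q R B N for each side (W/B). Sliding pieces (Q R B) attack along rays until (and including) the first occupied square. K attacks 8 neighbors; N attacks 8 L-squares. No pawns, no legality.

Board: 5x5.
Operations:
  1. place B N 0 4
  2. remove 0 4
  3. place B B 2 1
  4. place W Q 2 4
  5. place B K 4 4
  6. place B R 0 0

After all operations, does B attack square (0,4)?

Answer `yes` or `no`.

Answer: yes

Derivation:
Op 1: place BN@(0,4)
Op 2: remove (0,4)
Op 3: place BB@(2,1)
Op 4: place WQ@(2,4)
Op 5: place BK@(4,4)
Op 6: place BR@(0,0)
Per-piece attacks for B:
  BR@(0,0): attacks (0,1) (0,2) (0,3) (0,4) (1,0) (2,0) (3,0) (4,0)
  BB@(2,1): attacks (3,2) (4,3) (3,0) (1,2) (0,3) (1,0)
  BK@(4,4): attacks (4,3) (3,4) (3,3)
B attacks (0,4): yes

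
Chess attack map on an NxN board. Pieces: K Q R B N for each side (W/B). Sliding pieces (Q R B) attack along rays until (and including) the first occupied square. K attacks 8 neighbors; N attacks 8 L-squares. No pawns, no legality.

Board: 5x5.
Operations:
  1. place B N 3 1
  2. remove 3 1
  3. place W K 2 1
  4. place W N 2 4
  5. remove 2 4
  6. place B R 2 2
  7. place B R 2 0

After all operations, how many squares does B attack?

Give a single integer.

Op 1: place BN@(3,1)
Op 2: remove (3,1)
Op 3: place WK@(2,1)
Op 4: place WN@(2,4)
Op 5: remove (2,4)
Op 6: place BR@(2,2)
Op 7: place BR@(2,0)
Per-piece attacks for B:
  BR@(2,0): attacks (2,1) (3,0) (4,0) (1,0) (0,0) [ray(0,1) blocked at (2,1)]
  BR@(2,2): attacks (2,3) (2,4) (2,1) (3,2) (4,2) (1,2) (0,2) [ray(0,-1) blocked at (2,1)]
Union (11 distinct): (0,0) (0,2) (1,0) (1,2) (2,1) (2,3) (2,4) (3,0) (3,2) (4,0) (4,2)

Answer: 11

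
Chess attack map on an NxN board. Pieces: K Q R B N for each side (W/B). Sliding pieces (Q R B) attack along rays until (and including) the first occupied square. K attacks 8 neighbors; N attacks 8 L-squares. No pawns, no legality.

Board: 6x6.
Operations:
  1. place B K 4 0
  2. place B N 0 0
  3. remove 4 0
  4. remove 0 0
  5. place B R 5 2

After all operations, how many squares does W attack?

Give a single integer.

Op 1: place BK@(4,0)
Op 2: place BN@(0,0)
Op 3: remove (4,0)
Op 4: remove (0,0)
Op 5: place BR@(5,2)
Per-piece attacks for W:
Union (0 distinct): (none)

Answer: 0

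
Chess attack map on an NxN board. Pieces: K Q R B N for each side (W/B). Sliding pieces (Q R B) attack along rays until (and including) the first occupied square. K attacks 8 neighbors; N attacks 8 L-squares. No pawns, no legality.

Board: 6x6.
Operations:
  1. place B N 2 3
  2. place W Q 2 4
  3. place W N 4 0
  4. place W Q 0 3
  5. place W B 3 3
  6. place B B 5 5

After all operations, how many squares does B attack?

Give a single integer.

Op 1: place BN@(2,3)
Op 2: place WQ@(2,4)
Op 3: place WN@(4,0)
Op 4: place WQ@(0,3)
Op 5: place WB@(3,3)
Op 6: place BB@(5,5)
Per-piece attacks for B:
  BN@(2,3): attacks (3,5) (4,4) (1,5) (0,4) (3,1) (4,2) (1,1) (0,2)
  BB@(5,5): attacks (4,4) (3,3) [ray(-1,-1) blocked at (3,3)]
Union (9 distinct): (0,2) (0,4) (1,1) (1,5) (3,1) (3,3) (3,5) (4,2) (4,4)

Answer: 9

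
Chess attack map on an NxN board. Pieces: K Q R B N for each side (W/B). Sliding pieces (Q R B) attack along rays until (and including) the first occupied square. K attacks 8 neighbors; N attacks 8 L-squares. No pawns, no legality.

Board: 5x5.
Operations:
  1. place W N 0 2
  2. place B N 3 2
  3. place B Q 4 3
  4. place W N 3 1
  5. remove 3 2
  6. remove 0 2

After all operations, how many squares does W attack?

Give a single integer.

Op 1: place WN@(0,2)
Op 2: place BN@(3,2)
Op 3: place BQ@(4,3)
Op 4: place WN@(3,1)
Op 5: remove (3,2)
Op 6: remove (0,2)
Per-piece attacks for W:
  WN@(3,1): attacks (4,3) (2,3) (1,2) (1,0)
Union (4 distinct): (1,0) (1,2) (2,3) (4,3)

Answer: 4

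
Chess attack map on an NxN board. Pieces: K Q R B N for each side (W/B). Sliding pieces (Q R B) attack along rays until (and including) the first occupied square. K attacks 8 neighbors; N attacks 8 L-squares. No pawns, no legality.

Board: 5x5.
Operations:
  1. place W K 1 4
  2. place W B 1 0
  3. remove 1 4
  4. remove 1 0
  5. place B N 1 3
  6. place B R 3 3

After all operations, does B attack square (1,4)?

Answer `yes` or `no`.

Op 1: place WK@(1,4)
Op 2: place WB@(1,0)
Op 3: remove (1,4)
Op 4: remove (1,0)
Op 5: place BN@(1,3)
Op 6: place BR@(3,3)
Per-piece attacks for B:
  BN@(1,3): attacks (3,4) (2,1) (3,2) (0,1)
  BR@(3,3): attacks (3,4) (3,2) (3,1) (3,0) (4,3) (2,3) (1,3) [ray(-1,0) blocked at (1,3)]
B attacks (1,4): no

Answer: no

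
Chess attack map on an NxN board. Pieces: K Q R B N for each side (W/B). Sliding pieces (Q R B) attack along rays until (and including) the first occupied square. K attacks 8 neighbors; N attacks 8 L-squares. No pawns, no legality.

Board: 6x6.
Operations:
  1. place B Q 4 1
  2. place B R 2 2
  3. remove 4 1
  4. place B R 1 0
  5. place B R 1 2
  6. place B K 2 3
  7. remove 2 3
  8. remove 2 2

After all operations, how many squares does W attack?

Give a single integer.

Op 1: place BQ@(4,1)
Op 2: place BR@(2,2)
Op 3: remove (4,1)
Op 4: place BR@(1,0)
Op 5: place BR@(1,2)
Op 6: place BK@(2,3)
Op 7: remove (2,3)
Op 8: remove (2,2)
Per-piece attacks for W:
Union (0 distinct): (none)

Answer: 0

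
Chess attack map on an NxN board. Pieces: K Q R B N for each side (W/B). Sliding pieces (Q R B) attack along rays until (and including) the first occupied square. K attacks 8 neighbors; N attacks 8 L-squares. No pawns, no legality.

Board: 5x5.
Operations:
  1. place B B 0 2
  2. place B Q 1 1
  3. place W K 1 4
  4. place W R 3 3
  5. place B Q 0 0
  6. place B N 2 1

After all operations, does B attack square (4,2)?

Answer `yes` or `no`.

Op 1: place BB@(0,2)
Op 2: place BQ@(1,1)
Op 3: place WK@(1,4)
Op 4: place WR@(3,3)
Op 5: place BQ@(0,0)
Op 6: place BN@(2,1)
Per-piece attacks for B:
  BQ@(0,0): attacks (0,1) (0,2) (1,0) (2,0) (3,0) (4,0) (1,1) [ray(0,1) blocked at (0,2); ray(1,1) blocked at (1,1)]
  BB@(0,2): attacks (1,3) (2,4) (1,1) [ray(1,-1) blocked at (1,1)]
  BQ@(1,1): attacks (1,2) (1,3) (1,4) (1,0) (2,1) (0,1) (2,2) (3,3) (2,0) (0,2) (0,0) [ray(0,1) blocked at (1,4); ray(1,0) blocked at (2,1); ray(1,1) blocked at (3,3); ray(-1,1) blocked at (0,2); ray(-1,-1) blocked at (0,0)]
  BN@(2,1): attacks (3,3) (4,2) (1,3) (0,2) (4,0) (0,0)
B attacks (4,2): yes

Answer: yes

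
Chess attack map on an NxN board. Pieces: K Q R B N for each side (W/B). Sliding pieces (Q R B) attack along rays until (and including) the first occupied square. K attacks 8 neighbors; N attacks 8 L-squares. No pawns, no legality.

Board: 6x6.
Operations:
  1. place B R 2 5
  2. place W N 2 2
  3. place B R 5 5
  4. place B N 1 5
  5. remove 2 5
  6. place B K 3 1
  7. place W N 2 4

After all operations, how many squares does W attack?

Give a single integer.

Answer: 12

Derivation:
Op 1: place BR@(2,5)
Op 2: place WN@(2,2)
Op 3: place BR@(5,5)
Op 4: place BN@(1,5)
Op 5: remove (2,5)
Op 6: place BK@(3,1)
Op 7: place WN@(2,4)
Per-piece attacks for W:
  WN@(2,2): attacks (3,4) (4,3) (1,4) (0,3) (3,0) (4,1) (1,0) (0,1)
  WN@(2,4): attacks (4,5) (0,5) (3,2) (4,3) (1,2) (0,3)
Union (12 distinct): (0,1) (0,3) (0,5) (1,0) (1,2) (1,4) (3,0) (3,2) (3,4) (4,1) (4,3) (4,5)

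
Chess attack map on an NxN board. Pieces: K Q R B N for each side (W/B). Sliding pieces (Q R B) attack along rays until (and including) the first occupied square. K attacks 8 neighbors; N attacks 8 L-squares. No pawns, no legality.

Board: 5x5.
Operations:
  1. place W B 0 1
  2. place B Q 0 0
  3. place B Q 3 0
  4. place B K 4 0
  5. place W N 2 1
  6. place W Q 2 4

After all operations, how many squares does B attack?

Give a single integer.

Answer: 15

Derivation:
Op 1: place WB@(0,1)
Op 2: place BQ@(0,0)
Op 3: place BQ@(3,0)
Op 4: place BK@(4,0)
Op 5: place WN@(2,1)
Op 6: place WQ@(2,4)
Per-piece attacks for B:
  BQ@(0,0): attacks (0,1) (1,0) (2,0) (3,0) (1,1) (2,2) (3,3) (4,4) [ray(0,1) blocked at (0,1); ray(1,0) blocked at (3,0)]
  BQ@(3,0): attacks (3,1) (3,2) (3,3) (3,4) (4,0) (2,0) (1,0) (0,0) (4,1) (2,1) [ray(1,0) blocked at (4,0); ray(-1,0) blocked at (0,0); ray(-1,1) blocked at (2,1)]
  BK@(4,0): attacks (4,1) (3,0) (3,1)
Union (15 distinct): (0,0) (0,1) (1,0) (1,1) (2,0) (2,1) (2,2) (3,0) (3,1) (3,2) (3,3) (3,4) (4,0) (4,1) (4,4)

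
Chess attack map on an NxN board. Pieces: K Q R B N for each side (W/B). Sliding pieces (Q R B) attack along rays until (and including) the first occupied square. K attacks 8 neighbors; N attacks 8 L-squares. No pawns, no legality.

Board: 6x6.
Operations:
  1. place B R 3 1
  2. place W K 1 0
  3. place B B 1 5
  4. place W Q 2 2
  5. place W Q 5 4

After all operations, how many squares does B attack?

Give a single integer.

Answer: 13

Derivation:
Op 1: place BR@(3,1)
Op 2: place WK@(1,0)
Op 3: place BB@(1,5)
Op 4: place WQ@(2,2)
Op 5: place WQ@(5,4)
Per-piece attacks for B:
  BB@(1,5): attacks (2,4) (3,3) (4,2) (5,1) (0,4)
  BR@(3,1): attacks (3,2) (3,3) (3,4) (3,5) (3,0) (4,1) (5,1) (2,1) (1,1) (0,1)
Union (13 distinct): (0,1) (0,4) (1,1) (2,1) (2,4) (3,0) (3,2) (3,3) (3,4) (3,5) (4,1) (4,2) (5,1)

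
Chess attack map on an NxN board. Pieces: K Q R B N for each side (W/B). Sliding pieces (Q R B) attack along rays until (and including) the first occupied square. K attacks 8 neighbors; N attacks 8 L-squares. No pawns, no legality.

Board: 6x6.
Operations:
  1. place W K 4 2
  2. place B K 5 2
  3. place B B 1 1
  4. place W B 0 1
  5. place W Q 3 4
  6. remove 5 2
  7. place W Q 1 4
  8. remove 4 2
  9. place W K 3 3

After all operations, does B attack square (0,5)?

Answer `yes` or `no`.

Answer: no

Derivation:
Op 1: place WK@(4,2)
Op 2: place BK@(5,2)
Op 3: place BB@(1,1)
Op 4: place WB@(0,1)
Op 5: place WQ@(3,4)
Op 6: remove (5,2)
Op 7: place WQ@(1,4)
Op 8: remove (4,2)
Op 9: place WK@(3,3)
Per-piece attacks for B:
  BB@(1,1): attacks (2,2) (3,3) (2,0) (0,2) (0,0) [ray(1,1) blocked at (3,3)]
B attacks (0,5): no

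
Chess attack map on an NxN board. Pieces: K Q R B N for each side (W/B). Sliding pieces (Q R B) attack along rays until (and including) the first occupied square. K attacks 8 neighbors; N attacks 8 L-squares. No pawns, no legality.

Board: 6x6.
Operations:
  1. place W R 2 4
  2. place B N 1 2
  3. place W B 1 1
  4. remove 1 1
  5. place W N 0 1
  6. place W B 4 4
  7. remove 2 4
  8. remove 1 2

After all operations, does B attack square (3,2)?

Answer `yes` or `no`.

Op 1: place WR@(2,4)
Op 2: place BN@(1,2)
Op 3: place WB@(1,1)
Op 4: remove (1,1)
Op 5: place WN@(0,1)
Op 6: place WB@(4,4)
Op 7: remove (2,4)
Op 8: remove (1,2)
Per-piece attacks for B:
B attacks (3,2): no

Answer: no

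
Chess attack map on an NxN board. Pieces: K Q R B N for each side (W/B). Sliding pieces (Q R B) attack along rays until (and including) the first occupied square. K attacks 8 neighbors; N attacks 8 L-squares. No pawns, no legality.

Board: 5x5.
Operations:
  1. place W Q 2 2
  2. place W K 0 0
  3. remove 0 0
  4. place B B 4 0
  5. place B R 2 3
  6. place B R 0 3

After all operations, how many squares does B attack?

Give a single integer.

Answer: 12

Derivation:
Op 1: place WQ@(2,2)
Op 2: place WK@(0,0)
Op 3: remove (0,0)
Op 4: place BB@(4,0)
Op 5: place BR@(2,3)
Op 6: place BR@(0,3)
Per-piece attacks for B:
  BR@(0,3): attacks (0,4) (0,2) (0,1) (0,0) (1,3) (2,3) [ray(1,0) blocked at (2,3)]
  BR@(2,3): attacks (2,4) (2,2) (3,3) (4,3) (1,3) (0,3) [ray(0,-1) blocked at (2,2); ray(-1,0) blocked at (0,3)]
  BB@(4,0): attacks (3,1) (2,2) [ray(-1,1) blocked at (2,2)]
Union (12 distinct): (0,0) (0,1) (0,2) (0,3) (0,4) (1,3) (2,2) (2,3) (2,4) (3,1) (3,3) (4,3)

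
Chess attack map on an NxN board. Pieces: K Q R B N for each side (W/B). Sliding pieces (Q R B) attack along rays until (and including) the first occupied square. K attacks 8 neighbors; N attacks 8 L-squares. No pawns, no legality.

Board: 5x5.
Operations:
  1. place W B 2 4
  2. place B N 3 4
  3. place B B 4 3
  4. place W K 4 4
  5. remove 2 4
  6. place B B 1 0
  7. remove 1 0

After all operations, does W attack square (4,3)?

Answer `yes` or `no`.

Answer: yes

Derivation:
Op 1: place WB@(2,4)
Op 2: place BN@(3,4)
Op 3: place BB@(4,3)
Op 4: place WK@(4,4)
Op 5: remove (2,4)
Op 6: place BB@(1,0)
Op 7: remove (1,0)
Per-piece attacks for W:
  WK@(4,4): attacks (4,3) (3,4) (3,3)
W attacks (4,3): yes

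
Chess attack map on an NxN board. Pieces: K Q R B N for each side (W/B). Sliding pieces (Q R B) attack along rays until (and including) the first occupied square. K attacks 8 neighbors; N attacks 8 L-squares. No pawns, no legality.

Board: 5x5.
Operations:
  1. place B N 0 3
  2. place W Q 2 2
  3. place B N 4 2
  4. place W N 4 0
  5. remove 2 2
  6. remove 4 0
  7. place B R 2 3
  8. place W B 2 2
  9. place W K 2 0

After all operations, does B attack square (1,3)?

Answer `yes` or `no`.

Op 1: place BN@(0,3)
Op 2: place WQ@(2,2)
Op 3: place BN@(4,2)
Op 4: place WN@(4,0)
Op 5: remove (2,2)
Op 6: remove (4,0)
Op 7: place BR@(2,3)
Op 8: place WB@(2,2)
Op 9: place WK@(2,0)
Per-piece attacks for B:
  BN@(0,3): attacks (2,4) (1,1) (2,2)
  BR@(2,3): attacks (2,4) (2,2) (3,3) (4,3) (1,3) (0,3) [ray(0,-1) blocked at (2,2); ray(-1,0) blocked at (0,3)]
  BN@(4,2): attacks (3,4) (2,3) (3,0) (2,1)
B attacks (1,3): yes

Answer: yes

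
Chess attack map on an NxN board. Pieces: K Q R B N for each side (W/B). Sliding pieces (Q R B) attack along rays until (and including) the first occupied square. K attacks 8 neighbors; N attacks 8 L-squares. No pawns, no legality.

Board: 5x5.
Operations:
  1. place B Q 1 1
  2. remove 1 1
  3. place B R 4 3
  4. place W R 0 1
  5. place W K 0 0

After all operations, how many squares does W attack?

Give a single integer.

Answer: 10

Derivation:
Op 1: place BQ@(1,1)
Op 2: remove (1,1)
Op 3: place BR@(4,3)
Op 4: place WR@(0,1)
Op 5: place WK@(0,0)
Per-piece attacks for W:
  WK@(0,0): attacks (0,1) (1,0) (1,1)
  WR@(0,1): attacks (0,2) (0,3) (0,4) (0,0) (1,1) (2,1) (3,1) (4,1) [ray(0,-1) blocked at (0,0)]
Union (10 distinct): (0,0) (0,1) (0,2) (0,3) (0,4) (1,0) (1,1) (2,1) (3,1) (4,1)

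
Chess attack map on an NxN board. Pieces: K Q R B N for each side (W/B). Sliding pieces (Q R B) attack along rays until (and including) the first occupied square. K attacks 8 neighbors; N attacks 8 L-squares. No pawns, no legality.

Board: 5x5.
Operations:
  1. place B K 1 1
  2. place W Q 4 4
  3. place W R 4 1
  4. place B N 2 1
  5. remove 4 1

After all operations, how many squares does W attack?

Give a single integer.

Answer: 11

Derivation:
Op 1: place BK@(1,1)
Op 2: place WQ@(4,4)
Op 3: place WR@(4,1)
Op 4: place BN@(2,1)
Op 5: remove (4,1)
Per-piece attacks for W:
  WQ@(4,4): attacks (4,3) (4,2) (4,1) (4,0) (3,4) (2,4) (1,4) (0,4) (3,3) (2,2) (1,1) [ray(-1,-1) blocked at (1,1)]
Union (11 distinct): (0,4) (1,1) (1,4) (2,2) (2,4) (3,3) (3,4) (4,0) (4,1) (4,2) (4,3)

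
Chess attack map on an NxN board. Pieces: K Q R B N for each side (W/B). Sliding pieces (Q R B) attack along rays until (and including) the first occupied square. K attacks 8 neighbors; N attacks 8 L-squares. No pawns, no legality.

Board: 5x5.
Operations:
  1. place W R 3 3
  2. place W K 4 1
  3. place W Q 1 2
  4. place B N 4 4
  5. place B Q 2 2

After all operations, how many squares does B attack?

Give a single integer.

Op 1: place WR@(3,3)
Op 2: place WK@(4,1)
Op 3: place WQ@(1,2)
Op 4: place BN@(4,4)
Op 5: place BQ@(2,2)
Per-piece attacks for B:
  BQ@(2,2): attacks (2,3) (2,4) (2,1) (2,0) (3,2) (4,2) (1,2) (3,3) (3,1) (4,0) (1,3) (0,4) (1,1) (0,0) [ray(-1,0) blocked at (1,2); ray(1,1) blocked at (3,3)]
  BN@(4,4): attacks (3,2) (2,3)
Union (14 distinct): (0,0) (0,4) (1,1) (1,2) (1,3) (2,0) (2,1) (2,3) (2,4) (3,1) (3,2) (3,3) (4,0) (4,2)

Answer: 14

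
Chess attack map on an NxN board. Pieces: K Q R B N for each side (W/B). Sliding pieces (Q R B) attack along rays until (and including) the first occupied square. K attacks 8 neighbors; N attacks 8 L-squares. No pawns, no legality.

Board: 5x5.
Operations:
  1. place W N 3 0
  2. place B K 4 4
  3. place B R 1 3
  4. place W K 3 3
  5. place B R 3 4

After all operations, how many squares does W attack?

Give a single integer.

Op 1: place WN@(3,0)
Op 2: place BK@(4,4)
Op 3: place BR@(1,3)
Op 4: place WK@(3,3)
Op 5: place BR@(3,4)
Per-piece attacks for W:
  WN@(3,0): attacks (4,2) (2,2) (1,1)
  WK@(3,3): attacks (3,4) (3,2) (4,3) (2,3) (4,4) (4,2) (2,4) (2,2)
Union (9 distinct): (1,1) (2,2) (2,3) (2,4) (3,2) (3,4) (4,2) (4,3) (4,4)

Answer: 9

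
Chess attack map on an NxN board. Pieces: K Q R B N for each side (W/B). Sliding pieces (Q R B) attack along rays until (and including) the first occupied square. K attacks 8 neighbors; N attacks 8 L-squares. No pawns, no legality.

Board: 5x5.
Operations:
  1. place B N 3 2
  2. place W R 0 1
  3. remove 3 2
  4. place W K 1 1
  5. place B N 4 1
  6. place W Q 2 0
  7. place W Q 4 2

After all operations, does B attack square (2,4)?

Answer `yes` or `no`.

Answer: no

Derivation:
Op 1: place BN@(3,2)
Op 2: place WR@(0,1)
Op 3: remove (3,2)
Op 4: place WK@(1,1)
Op 5: place BN@(4,1)
Op 6: place WQ@(2,0)
Op 7: place WQ@(4,2)
Per-piece attacks for B:
  BN@(4,1): attacks (3,3) (2,2) (2,0)
B attacks (2,4): no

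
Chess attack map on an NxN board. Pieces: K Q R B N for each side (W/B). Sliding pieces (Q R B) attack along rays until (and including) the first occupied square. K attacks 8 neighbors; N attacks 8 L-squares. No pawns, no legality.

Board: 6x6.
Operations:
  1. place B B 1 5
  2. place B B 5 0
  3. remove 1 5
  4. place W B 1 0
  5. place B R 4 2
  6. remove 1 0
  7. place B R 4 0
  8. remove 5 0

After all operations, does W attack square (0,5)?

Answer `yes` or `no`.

Op 1: place BB@(1,5)
Op 2: place BB@(5,0)
Op 3: remove (1,5)
Op 4: place WB@(1,0)
Op 5: place BR@(4,2)
Op 6: remove (1,0)
Op 7: place BR@(4,0)
Op 8: remove (5,0)
Per-piece attacks for W:
W attacks (0,5): no

Answer: no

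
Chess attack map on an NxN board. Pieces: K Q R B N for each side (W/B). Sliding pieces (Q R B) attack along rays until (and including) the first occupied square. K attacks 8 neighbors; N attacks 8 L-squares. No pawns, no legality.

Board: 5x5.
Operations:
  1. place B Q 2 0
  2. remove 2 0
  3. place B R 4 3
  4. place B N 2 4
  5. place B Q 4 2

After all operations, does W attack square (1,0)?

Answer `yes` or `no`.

Answer: no

Derivation:
Op 1: place BQ@(2,0)
Op 2: remove (2,0)
Op 3: place BR@(4,3)
Op 4: place BN@(2,4)
Op 5: place BQ@(4,2)
Per-piece attacks for W:
W attacks (1,0): no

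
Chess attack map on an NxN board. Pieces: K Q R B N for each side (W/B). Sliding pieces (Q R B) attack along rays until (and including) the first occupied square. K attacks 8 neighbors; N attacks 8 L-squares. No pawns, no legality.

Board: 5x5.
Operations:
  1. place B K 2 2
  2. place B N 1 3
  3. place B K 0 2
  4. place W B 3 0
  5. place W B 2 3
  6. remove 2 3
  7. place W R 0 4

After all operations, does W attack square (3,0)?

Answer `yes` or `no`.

Op 1: place BK@(2,2)
Op 2: place BN@(1,3)
Op 3: place BK@(0,2)
Op 4: place WB@(3,0)
Op 5: place WB@(2,3)
Op 6: remove (2,3)
Op 7: place WR@(0,4)
Per-piece attacks for W:
  WR@(0,4): attacks (0,3) (0,2) (1,4) (2,4) (3,4) (4,4) [ray(0,-1) blocked at (0,2)]
  WB@(3,0): attacks (4,1) (2,1) (1,2) (0,3)
W attacks (3,0): no

Answer: no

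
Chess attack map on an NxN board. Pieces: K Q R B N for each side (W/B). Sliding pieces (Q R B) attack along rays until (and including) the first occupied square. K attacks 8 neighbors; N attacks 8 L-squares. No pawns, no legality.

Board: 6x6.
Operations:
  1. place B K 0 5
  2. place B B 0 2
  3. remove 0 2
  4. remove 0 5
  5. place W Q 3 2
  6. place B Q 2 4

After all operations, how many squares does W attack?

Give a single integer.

Op 1: place BK@(0,5)
Op 2: place BB@(0,2)
Op 3: remove (0,2)
Op 4: remove (0,5)
Op 5: place WQ@(3,2)
Op 6: place BQ@(2,4)
Per-piece attacks for W:
  WQ@(3,2): attacks (3,3) (3,4) (3,5) (3,1) (3,0) (4,2) (5,2) (2,2) (1,2) (0,2) (4,3) (5,4) (4,1) (5,0) (2,3) (1,4) (0,5) (2,1) (1,0)
Union (19 distinct): (0,2) (0,5) (1,0) (1,2) (1,4) (2,1) (2,2) (2,3) (3,0) (3,1) (3,3) (3,4) (3,5) (4,1) (4,2) (4,3) (5,0) (5,2) (5,4)

Answer: 19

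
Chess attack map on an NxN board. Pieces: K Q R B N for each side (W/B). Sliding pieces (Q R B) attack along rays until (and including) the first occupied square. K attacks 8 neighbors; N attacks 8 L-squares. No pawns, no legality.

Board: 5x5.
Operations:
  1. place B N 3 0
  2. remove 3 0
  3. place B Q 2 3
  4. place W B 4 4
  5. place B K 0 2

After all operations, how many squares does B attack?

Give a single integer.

Op 1: place BN@(3,0)
Op 2: remove (3,0)
Op 3: place BQ@(2,3)
Op 4: place WB@(4,4)
Op 5: place BK@(0,2)
Per-piece attacks for B:
  BK@(0,2): attacks (0,3) (0,1) (1,2) (1,3) (1,1)
  BQ@(2,3): attacks (2,4) (2,2) (2,1) (2,0) (3,3) (4,3) (1,3) (0,3) (3,4) (3,2) (4,1) (1,4) (1,2) (0,1)
Union (15 distinct): (0,1) (0,3) (1,1) (1,2) (1,3) (1,4) (2,0) (2,1) (2,2) (2,4) (3,2) (3,3) (3,4) (4,1) (4,3)

Answer: 15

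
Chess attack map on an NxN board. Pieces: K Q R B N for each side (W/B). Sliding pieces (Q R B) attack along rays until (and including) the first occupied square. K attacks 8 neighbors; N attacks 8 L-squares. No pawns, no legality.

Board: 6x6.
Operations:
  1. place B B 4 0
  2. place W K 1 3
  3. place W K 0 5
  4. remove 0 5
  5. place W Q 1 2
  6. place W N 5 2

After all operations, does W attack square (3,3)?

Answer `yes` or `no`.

Op 1: place BB@(4,0)
Op 2: place WK@(1,3)
Op 3: place WK@(0,5)
Op 4: remove (0,5)
Op 5: place WQ@(1,2)
Op 6: place WN@(5,2)
Per-piece attacks for W:
  WQ@(1,2): attacks (1,3) (1,1) (1,0) (2,2) (3,2) (4,2) (5,2) (0,2) (2,3) (3,4) (4,5) (2,1) (3,0) (0,3) (0,1) [ray(0,1) blocked at (1,3); ray(1,0) blocked at (5,2)]
  WK@(1,3): attacks (1,4) (1,2) (2,3) (0,3) (2,4) (2,2) (0,4) (0,2)
  WN@(5,2): attacks (4,4) (3,3) (4,0) (3,1)
W attacks (3,3): yes

Answer: yes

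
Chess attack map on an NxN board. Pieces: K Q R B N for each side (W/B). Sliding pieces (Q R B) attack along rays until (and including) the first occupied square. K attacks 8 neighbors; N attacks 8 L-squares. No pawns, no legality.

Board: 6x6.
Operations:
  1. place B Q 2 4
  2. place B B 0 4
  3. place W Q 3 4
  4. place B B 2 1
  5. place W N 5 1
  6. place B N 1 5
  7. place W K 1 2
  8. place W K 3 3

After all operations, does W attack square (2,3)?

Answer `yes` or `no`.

Answer: yes

Derivation:
Op 1: place BQ@(2,4)
Op 2: place BB@(0,4)
Op 3: place WQ@(3,4)
Op 4: place BB@(2,1)
Op 5: place WN@(5,1)
Op 6: place BN@(1,5)
Op 7: place WK@(1,2)
Op 8: place WK@(3,3)
Per-piece attacks for W:
  WK@(1,2): attacks (1,3) (1,1) (2,2) (0,2) (2,3) (2,1) (0,3) (0,1)
  WK@(3,3): attacks (3,4) (3,2) (4,3) (2,3) (4,4) (4,2) (2,4) (2,2)
  WQ@(3,4): attacks (3,5) (3,3) (4,4) (5,4) (2,4) (4,5) (4,3) (5,2) (2,5) (2,3) (1,2) [ray(0,-1) blocked at (3,3); ray(-1,0) blocked at (2,4); ray(-1,-1) blocked at (1,2)]
  WN@(5,1): attacks (4,3) (3,2) (3,0)
W attacks (2,3): yes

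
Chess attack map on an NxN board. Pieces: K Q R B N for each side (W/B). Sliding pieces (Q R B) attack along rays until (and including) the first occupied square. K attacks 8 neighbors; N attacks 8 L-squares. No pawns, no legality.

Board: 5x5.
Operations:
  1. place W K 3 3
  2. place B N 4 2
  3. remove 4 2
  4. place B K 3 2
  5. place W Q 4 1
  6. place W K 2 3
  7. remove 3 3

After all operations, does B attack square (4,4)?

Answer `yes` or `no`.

Op 1: place WK@(3,3)
Op 2: place BN@(4,2)
Op 3: remove (4,2)
Op 4: place BK@(3,2)
Op 5: place WQ@(4,1)
Op 6: place WK@(2,3)
Op 7: remove (3,3)
Per-piece attacks for B:
  BK@(3,2): attacks (3,3) (3,1) (4,2) (2,2) (4,3) (4,1) (2,3) (2,1)
B attacks (4,4): no

Answer: no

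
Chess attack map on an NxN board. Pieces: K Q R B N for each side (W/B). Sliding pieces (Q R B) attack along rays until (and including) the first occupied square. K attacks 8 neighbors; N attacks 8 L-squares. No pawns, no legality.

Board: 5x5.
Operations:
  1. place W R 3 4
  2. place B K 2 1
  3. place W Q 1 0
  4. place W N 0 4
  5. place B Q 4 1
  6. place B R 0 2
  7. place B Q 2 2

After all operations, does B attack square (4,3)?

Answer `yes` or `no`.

Answer: yes

Derivation:
Op 1: place WR@(3,4)
Op 2: place BK@(2,1)
Op 3: place WQ@(1,0)
Op 4: place WN@(0,4)
Op 5: place BQ@(4,1)
Op 6: place BR@(0,2)
Op 7: place BQ@(2,2)
Per-piece attacks for B:
  BR@(0,2): attacks (0,3) (0,4) (0,1) (0,0) (1,2) (2,2) [ray(0,1) blocked at (0,4); ray(1,0) blocked at (2,2)]
  BK@(2,1): attacks (2,2) (2,0) (3,1) (1,1) (3,2) (3,0) (1,2) (1,0)
  BQ@(2,2): attacks (2,3) (2,4) (2,1) (3,2) (4,2) (1,2) (0,2) (3,3) (4,4) (3,1) (4,0) (1,3) (0,4) (1,1) (0,0) [ray(0,-1) blocked at (2,1); ray(-1,0) blocked at (0,2); ray(-1,1) blocked at (0,4)]
  BQ@(4,1): attacks (4,2) (4,3) (4,4) (4,0) (3,1) (2,1) (3,2) (2,3) (1,4) (3,0) [ray(-1,0) blocked at (2,1)]
B attacks (4,3): yes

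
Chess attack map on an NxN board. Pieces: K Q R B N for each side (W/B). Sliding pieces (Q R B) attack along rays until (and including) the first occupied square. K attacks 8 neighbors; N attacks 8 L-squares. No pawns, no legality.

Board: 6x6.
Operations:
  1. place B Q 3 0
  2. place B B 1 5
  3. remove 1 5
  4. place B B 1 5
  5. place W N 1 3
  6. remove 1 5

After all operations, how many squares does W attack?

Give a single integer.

Answer: 6

Derivation:
Op 1: place BQ@(3,0)
Op 2: place BB@(1,5)
Op 3: remove (1,5)
Op 4: place BB@(1,5)
Op 5: place WN@(1,3)
Op 6: remove (1,5)
Per-piece attacks for W:
  WN@(1,3): attacks (2,5) (3,4) (0,5) (2,1) (3,2) (0,1)
Union (6 distinct): (0,1) (0,5) (2,1) (2,5) (3,2) (3,4)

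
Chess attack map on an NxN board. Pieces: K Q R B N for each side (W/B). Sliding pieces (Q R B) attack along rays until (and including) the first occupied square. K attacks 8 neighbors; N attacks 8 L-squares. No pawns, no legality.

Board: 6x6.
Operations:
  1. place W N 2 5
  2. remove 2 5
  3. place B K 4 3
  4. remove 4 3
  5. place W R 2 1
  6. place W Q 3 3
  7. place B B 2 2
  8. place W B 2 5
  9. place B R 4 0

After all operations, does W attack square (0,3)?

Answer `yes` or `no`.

Answer: yes

Derivation:
Op 1: place WN@(2,5)
Op 2: remove (2,5)
Op 3: place BK@(4,3)
Op 4: remove (4,3)
Op 5: place WR@(2,1)
Op 6: place WQ@(3,3)
Op 7: place BB@(2,2)
Op 8: place WB@(2,5)
Op 9: place BR@(4,0)
Per-piece attacks for W:
  WR@(2,1): attacks (2,2) (2,0) (3,1) (4,1) (5,1) (1,1) (0,1) [ray(0,1) blocked at (2,2)]
  WB@(2,5): attacks (3,4) (4,3) (5,2) (1,4) (0,3)
  WQ@(3,3): attacks (3,4) (3,5) (3,2) (3,1) (3,0) (4,3) (5,3) (2,3) (1,3) (0,3) (4,4) (5,5) (4,2) (5,1) (2,4) (1,5) (2,2) [ray(-1,-1) blocked at (2,2)]
W attacks (0,3): yes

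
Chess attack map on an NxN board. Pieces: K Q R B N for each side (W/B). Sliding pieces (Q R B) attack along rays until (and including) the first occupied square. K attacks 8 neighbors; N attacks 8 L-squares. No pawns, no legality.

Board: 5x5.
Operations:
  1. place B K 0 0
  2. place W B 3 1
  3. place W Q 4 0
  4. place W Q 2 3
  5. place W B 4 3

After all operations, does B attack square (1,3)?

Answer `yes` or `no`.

Answer: no

Derivation:
Op 1: place BK@(0,0)
Op 2: place WB@(3,1)
Op 3: place WQ@(4,0)
Op 4: place WQ@(2,3)
Op 5: place WB@(4,3)
Per-piece attacks for B:
  BK@(0,0): attacks (0,1) (1,0) (1,1)
B attacks (1,3): no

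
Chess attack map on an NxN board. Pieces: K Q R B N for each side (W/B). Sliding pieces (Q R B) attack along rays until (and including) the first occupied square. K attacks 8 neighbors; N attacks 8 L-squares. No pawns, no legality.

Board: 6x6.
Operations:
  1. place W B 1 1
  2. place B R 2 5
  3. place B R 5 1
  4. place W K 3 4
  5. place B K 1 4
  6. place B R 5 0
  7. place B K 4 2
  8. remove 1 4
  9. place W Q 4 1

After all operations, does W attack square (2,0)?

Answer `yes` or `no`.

Answer: yes

Derivation:
Op 1: place WB@(1,1)
Op 2: place BR@(2,5)
Op 3: place BR@(5,1)
Op 4: place WK@(3,4)
Op 5: place BK@(1,4)
Op 6: place BR@(5,0)
Op 7: place BK@(4,2)
Op 8: remove (1,4)
Op 9: place WQ@(4,1)
Per-piece attacks for W:
  WB@(1,1): attacks (2,2) (3,3) (4,4) (5,5) (2,0) (0,2) (0,0)
  WK@(3,4): attacks (3,5) (3,3) (4,4) (2,4) (4,5) (4,3) (2,5) (2,3)
  WQ@(4,1): attacks (4,2) (4,0) (5,1) (3,1) (2,1) (1,1) (5,2) (5,0) (3,2) (2,3) (1,4) (0,5) (3,0) [ray(0,1) blocked at (4,2); ray(1,0) blocked at (5,1); ray(-1,0) blocked at (1,1); ray(1,-1) blocked at (5,0)]
W attacks (2,0): yes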